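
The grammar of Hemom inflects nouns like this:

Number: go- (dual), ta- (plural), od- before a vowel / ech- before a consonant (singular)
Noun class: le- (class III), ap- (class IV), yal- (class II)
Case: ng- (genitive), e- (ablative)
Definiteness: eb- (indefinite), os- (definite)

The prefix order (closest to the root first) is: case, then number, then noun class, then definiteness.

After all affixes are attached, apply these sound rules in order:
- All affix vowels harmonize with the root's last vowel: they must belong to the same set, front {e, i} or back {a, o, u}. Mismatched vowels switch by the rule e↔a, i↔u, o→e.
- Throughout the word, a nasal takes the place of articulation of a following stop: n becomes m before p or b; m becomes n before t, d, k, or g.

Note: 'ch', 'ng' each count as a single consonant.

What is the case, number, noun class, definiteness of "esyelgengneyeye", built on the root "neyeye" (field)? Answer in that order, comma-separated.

Segment: os-yal-go-ng-neyeye.
case: ng- → genitive.
number: go- → dual.
noun class: yal- → class II.
definiteness: os- → definite.

genitive, dual, class II, definite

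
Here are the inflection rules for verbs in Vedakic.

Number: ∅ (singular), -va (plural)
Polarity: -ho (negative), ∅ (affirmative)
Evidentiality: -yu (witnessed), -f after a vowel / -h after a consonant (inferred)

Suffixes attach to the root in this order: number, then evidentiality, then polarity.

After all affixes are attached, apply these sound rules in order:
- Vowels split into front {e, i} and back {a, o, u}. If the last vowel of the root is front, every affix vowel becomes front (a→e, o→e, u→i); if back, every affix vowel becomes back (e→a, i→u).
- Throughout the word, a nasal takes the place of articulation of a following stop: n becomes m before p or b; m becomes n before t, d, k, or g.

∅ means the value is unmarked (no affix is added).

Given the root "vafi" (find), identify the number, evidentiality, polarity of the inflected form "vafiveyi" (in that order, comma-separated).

Segment: vafi-va-yu.
number: -va → plural.
evidentiality: -yu → witnessed.
polarity: ∅ → affirmative.

plural, witnessed, affirmative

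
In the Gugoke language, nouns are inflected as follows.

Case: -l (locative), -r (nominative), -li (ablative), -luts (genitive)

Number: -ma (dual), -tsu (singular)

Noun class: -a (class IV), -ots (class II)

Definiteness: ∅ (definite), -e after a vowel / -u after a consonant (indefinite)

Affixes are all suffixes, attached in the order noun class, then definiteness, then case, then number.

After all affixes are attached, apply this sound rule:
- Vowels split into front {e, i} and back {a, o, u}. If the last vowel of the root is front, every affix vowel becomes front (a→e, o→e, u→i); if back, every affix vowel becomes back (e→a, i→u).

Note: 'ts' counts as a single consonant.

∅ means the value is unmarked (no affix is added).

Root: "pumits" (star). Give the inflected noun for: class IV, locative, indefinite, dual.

pumitseelme

Attach noun class class IV -a → pumitsa.
Attach definiteness indefinite -e (after vowel 'a') → pumitsae.
Attach case locative -l → pumitsael.
Attach number dual -ma → pumitsaelma.
Apply vowel harmony: pumitsaelma → pumitseelme.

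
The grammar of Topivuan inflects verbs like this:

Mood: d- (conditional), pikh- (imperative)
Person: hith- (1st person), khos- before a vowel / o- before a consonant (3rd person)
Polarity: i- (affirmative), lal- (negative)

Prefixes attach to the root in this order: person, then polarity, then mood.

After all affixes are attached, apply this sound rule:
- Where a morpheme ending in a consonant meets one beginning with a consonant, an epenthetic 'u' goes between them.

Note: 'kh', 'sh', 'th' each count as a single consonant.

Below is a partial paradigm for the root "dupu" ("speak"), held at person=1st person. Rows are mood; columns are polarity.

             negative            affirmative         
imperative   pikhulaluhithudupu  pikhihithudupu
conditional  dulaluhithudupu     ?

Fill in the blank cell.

Attach person 1st person hith- → hithdupu.
Attach polarity affirmative i- → ihithdupu.
Attach mood conditional d- → dihithdupu.
Apply epenthesis: dihithdupu → dihithudupu.

dihithudupu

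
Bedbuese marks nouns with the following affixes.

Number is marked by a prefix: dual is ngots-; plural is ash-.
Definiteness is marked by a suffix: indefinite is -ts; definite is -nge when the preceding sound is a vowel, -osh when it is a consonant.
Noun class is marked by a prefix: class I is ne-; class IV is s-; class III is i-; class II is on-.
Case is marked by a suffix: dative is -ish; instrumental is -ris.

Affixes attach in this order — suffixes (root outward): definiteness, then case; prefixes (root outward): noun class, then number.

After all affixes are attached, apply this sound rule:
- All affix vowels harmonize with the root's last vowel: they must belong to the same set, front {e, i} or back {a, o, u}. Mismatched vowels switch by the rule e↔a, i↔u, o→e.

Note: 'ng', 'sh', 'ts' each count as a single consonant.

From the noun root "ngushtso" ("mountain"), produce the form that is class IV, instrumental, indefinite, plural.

ashsngushtsotsrus

Attach definiteness indefinite -ts → ngushtsots.
Attach noun class class IV s- → sngushtsots.
Attach number plural ash- → ashsngushtsots.
Attach case instrumental -ris → ashsngushtsotsris.
Apply vowel harmony: ashsngushtsotsris → ashsngushtsotsrus.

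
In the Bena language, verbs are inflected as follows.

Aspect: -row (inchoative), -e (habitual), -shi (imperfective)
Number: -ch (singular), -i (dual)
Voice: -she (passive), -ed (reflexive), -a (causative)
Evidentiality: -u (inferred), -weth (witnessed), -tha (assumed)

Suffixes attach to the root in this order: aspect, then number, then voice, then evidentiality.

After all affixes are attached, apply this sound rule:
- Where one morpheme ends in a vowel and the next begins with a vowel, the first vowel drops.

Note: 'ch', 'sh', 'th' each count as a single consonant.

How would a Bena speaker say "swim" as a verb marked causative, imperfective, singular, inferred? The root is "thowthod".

Attach aspect imperfective -shi → thowthodshi.
Attach number singular -ch → thowthodshich.
Attach voice causative -a → thowthodshicha.
Attach evidentiality inferred -u → thowthodshichau.
Apply vowel deletion: thowthodshichau → thowthodshichu.

thowthodshichu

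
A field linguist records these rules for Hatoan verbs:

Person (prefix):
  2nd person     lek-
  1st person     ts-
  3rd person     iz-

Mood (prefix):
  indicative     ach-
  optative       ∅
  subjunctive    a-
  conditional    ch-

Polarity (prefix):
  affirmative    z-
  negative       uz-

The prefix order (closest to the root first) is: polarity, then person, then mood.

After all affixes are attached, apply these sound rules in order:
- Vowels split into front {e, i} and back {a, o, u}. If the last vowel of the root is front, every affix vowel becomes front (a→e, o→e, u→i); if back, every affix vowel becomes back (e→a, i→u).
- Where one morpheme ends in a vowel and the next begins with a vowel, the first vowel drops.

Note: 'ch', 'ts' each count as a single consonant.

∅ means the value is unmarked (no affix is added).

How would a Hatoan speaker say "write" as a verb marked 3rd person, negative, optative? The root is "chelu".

uzuzchelu

Attach polarity negative uz- → uzchelu.
Attach person 3rd person iz- → izuzchelu.
mood = optative: zero marking, form stays izuzchelu.
Apply vowel harmony: izuzchelu → uzuzchelu.
Vowel deletion: no change.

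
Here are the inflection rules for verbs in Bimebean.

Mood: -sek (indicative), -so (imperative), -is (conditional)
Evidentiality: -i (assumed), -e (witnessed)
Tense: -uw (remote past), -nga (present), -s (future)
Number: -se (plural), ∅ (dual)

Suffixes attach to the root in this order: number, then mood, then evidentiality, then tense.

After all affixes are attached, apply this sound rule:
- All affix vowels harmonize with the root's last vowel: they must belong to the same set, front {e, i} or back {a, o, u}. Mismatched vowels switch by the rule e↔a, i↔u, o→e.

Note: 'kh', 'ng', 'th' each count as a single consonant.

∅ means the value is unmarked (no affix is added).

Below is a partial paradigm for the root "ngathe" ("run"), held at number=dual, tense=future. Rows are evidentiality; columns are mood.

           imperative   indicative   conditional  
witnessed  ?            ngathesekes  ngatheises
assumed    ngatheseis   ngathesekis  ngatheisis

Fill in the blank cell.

ngathesees

number = dual: zero marking, form stays ngathe.
Attach mood imperative -so → ngatheso.
Attach evidentiality witnessed -e → ngathesoe.
Attach tense future -s → ngathesoes.
Apply vowel harmony: ngathesoes → ngathesees.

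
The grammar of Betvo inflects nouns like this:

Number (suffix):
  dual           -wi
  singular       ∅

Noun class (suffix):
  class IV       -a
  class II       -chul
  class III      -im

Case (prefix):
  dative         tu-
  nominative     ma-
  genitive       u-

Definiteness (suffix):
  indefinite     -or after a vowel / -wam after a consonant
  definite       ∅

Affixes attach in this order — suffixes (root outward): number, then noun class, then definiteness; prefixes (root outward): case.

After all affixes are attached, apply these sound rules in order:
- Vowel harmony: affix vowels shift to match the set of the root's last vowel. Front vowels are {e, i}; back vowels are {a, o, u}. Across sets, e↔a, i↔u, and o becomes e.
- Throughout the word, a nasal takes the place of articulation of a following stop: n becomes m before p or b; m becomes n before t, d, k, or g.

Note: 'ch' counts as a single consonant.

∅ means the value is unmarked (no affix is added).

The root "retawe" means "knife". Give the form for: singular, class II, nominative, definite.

meretawechil

number = singular: zero marking, form stays retawe.
Attach noun class class II -chul → retawechul.
Attach case nominative ma- → maretawechul.
definiteness = definite: zero marking, form stays maretawechul.
Apply vowel harmony: maretawechul → meretawechil.
Nasal assimilation: no change.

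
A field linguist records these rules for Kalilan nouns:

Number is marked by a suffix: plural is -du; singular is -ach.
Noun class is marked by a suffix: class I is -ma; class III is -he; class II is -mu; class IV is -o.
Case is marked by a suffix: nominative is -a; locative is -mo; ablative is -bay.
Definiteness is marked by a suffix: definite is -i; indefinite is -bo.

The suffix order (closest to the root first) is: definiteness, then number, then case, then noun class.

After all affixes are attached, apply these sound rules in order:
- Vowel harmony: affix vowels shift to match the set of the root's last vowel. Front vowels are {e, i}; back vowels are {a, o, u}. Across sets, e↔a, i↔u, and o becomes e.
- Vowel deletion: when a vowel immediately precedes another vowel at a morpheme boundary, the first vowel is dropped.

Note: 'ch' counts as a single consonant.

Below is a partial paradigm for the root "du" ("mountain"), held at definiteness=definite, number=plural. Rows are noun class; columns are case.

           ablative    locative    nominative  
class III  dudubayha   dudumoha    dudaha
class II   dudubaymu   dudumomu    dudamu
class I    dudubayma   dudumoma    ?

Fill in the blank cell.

dudama

Attach definiteness definite -i → dui.
Attach number plural -du → duidu.
Attach case nominative -a → duidua.
Attach noun class class I -ma → duiduama.
Apply vowel harmony: duiduama → duuduama.
Apply vowel deletion: duuduama → dudama.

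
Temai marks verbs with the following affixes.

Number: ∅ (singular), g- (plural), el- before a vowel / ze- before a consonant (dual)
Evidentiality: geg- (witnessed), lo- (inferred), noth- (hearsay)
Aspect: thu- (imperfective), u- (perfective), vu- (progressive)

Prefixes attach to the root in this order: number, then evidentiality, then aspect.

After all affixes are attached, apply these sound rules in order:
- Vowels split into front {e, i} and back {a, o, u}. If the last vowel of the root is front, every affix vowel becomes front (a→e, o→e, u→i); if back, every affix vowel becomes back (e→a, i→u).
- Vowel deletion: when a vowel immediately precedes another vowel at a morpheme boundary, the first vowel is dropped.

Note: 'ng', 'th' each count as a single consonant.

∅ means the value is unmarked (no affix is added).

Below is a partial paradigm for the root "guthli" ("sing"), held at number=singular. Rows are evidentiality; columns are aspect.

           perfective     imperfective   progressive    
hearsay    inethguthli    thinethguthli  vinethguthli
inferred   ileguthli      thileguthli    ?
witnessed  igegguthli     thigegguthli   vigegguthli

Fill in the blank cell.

number = singular: zero marking, form stays guthli.
Attach evidentiality inferred lo- → loguthli.
Attach aspect progressive vu- → vuloguthli.
Apply vowel harmony: vuloguthli → vileguthli.
Vowel deletion: no change.

vileguthli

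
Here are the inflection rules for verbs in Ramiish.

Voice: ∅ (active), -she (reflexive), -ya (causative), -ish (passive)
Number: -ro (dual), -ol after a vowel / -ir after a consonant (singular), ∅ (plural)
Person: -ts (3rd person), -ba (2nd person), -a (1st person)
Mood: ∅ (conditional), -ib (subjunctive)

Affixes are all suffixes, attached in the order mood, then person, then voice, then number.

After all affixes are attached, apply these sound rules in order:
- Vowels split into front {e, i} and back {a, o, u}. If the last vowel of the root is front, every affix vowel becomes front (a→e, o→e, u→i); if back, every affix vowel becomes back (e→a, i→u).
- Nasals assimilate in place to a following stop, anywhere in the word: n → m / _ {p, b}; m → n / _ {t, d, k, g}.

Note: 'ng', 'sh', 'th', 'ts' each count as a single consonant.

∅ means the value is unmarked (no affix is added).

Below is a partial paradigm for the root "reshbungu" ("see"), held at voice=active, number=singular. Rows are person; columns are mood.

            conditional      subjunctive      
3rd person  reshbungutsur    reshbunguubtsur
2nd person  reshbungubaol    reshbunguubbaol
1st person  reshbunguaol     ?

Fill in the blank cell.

Attach mood subjunctive -ib → reshbunguib.
Attach person 1st person -a → reshbunguiba.
voice = active: zero marking, form stays reshbunguiba.
Attach number singular -ol (after vowel 'a') → reshbunguibaol.
Apply vowel harmony: reshbunguibaol → reshbunguubaol.
Nasal assimilation: no change.

reshbunguubaol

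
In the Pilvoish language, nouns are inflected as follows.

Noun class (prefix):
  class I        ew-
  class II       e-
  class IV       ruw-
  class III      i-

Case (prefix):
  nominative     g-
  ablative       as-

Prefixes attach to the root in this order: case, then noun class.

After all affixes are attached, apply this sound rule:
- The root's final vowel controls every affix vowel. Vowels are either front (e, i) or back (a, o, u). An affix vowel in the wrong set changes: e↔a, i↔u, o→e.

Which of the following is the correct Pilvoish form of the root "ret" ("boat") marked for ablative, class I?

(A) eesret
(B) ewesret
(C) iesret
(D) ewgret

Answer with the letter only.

B

Attach case ablative as- → asret.
Attach noun class class I ew- → ewasret.
Apply vowel harmony: ewasret → ewesret.
So the correct form is ewesret, option (B).
(C) iesret is wrong: it uses class III instead of class I for noun class.
(A) eesret is wrong: it uses class II instead of class I for noun class.
(D) ewgret is wrong: it uses nominative instead of ablative for case.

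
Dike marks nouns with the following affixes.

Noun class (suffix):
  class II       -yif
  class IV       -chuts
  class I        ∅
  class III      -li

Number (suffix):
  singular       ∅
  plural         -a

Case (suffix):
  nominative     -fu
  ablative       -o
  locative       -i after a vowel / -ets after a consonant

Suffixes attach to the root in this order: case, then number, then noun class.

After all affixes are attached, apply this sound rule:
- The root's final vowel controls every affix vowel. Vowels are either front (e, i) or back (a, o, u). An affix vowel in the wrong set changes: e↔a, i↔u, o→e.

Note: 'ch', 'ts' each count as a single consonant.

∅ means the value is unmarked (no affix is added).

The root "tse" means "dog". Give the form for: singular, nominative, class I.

Attach case nominative -fu → tsefu.
number = singular: zero marking, form stays tsefu.
noun class = class I: zero marking, form stays tsefu.
Apply vowel harmony: tsefu → tsefi.

tsefi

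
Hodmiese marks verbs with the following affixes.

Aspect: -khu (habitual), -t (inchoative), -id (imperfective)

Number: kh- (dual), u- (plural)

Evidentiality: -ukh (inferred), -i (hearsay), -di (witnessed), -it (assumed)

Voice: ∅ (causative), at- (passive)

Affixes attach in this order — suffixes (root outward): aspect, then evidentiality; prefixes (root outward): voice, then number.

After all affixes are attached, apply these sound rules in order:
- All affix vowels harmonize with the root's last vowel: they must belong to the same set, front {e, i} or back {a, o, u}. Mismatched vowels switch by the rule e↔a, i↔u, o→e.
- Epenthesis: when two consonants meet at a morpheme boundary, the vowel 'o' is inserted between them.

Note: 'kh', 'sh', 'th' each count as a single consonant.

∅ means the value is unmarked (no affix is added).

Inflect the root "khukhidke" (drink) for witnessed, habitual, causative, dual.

voice = causative: zero marking, form stays khukhidke.
Attach number dual kh- → khkhukhidke.
Attach aspect habitual -khu → khkhukhidkekhu.
Attach evidentiality witnessed -di → khkhukhidkekhudi.
Apply vowel harmony: khkhukhidkekhudi → khkhukhidkekhidi.
Apply epenthesis: khkhukhidkekhidi → khokhukhidkekhidi.

khokhukhidkekhidi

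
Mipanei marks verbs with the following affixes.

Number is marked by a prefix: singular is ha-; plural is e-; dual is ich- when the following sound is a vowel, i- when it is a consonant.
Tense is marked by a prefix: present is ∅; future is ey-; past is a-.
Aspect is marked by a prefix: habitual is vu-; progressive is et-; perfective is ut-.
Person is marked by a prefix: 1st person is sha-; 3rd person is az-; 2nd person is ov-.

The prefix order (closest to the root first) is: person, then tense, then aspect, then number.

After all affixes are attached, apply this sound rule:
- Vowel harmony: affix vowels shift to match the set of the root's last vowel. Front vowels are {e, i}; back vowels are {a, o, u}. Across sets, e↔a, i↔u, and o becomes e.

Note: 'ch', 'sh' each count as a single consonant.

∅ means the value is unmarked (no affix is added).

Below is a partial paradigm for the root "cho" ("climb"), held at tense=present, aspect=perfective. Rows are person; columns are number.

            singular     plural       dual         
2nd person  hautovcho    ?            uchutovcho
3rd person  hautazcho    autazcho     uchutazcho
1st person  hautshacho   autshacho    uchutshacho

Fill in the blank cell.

autovcho

Attach person 2nd person ov- → ovcho.
tense = present: zero marking, form stays ovcho.
Attach aspect perfective ut- → utovcho.
Attach number plural e- → eutovcho.
Apply vowel harmony: eutovcho → autovcho.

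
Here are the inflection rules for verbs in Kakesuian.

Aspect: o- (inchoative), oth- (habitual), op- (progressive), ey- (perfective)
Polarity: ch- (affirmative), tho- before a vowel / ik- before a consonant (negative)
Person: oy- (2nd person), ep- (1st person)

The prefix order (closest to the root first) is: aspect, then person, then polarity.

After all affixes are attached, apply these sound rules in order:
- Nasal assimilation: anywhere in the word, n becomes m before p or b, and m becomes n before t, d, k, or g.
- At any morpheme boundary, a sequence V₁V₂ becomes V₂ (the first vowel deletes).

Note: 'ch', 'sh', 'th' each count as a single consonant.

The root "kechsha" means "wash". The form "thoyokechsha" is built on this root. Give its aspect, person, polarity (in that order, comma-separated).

inchoative, 2nd person, negative

Segment: tho-oy-o-kechsha.
aspect: o- → inchoative.
person: oy- → 2nd person.
polarity: tho/ik- → negative.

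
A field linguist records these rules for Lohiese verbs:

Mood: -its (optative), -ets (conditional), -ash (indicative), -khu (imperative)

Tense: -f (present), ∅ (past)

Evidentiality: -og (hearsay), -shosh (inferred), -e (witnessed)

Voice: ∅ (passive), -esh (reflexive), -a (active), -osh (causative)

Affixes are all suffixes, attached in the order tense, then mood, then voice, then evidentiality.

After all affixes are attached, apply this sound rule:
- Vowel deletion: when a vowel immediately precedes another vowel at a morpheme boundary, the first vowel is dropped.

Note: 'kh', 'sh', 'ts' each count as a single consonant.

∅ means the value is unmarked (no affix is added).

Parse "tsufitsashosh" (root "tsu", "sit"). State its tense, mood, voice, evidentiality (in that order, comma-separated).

Segment: tsu-f-its-a-shosh.
tense: -f → present.
mood: -its → optative.
voice: -a → active.
evidentiality: -shosh → inferred.

present, optative, active, inferred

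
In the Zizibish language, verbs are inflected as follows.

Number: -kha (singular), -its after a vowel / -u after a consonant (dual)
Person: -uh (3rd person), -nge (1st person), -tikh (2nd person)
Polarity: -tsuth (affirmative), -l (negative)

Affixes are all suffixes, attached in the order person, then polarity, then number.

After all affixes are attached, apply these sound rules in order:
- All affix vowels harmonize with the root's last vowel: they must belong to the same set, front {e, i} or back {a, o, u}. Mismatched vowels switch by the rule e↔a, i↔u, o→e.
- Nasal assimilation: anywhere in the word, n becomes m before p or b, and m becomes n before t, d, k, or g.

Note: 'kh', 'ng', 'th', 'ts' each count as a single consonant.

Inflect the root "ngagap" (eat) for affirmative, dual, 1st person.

Attach person 1st person -nge → ngagapnge.
Attach polarity affirmative -tsuth → ngagapngetsuth.
Attach number dual -u (after consonant 'th') → ngagapngetsuthu.
Apply vowel harmony: ngagapngetsuthu → ngagapngatsuthu.
Nasal assimilation: no change.

ngagapngatsuthu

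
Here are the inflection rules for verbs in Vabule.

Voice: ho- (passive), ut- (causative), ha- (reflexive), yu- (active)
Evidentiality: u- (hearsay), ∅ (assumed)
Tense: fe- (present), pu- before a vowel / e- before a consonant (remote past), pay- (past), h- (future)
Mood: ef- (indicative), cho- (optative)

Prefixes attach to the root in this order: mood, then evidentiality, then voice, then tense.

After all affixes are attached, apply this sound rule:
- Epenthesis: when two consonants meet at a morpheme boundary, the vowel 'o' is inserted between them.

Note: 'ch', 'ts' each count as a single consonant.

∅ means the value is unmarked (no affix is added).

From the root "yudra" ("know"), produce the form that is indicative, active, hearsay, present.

Attach mood indicative ef- → efyudra.
Attach evidentiality hearsay u- → uefyudra.
Attach voice active yu- → yuuefyudra.
Attach tense present fe- → feyuuefyudra.
Apply epenthesis: feyuuefyudra → feyuuefoyudra.

feyuuefoyudra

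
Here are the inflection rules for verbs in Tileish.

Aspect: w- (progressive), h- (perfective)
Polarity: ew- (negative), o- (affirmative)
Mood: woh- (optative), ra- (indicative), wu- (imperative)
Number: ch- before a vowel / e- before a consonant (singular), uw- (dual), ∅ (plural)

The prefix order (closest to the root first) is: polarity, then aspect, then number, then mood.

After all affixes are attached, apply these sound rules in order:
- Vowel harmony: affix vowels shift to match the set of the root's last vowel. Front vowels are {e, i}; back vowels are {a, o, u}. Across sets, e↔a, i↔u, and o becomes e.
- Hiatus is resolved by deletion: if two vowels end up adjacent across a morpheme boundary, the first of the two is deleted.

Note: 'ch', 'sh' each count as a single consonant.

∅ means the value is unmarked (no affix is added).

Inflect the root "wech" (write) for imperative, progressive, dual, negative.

wiwwewwech

Attach polarity negative ew- → ewwech.
Attach aspect progressive w- → wewwech.
Attach number dual uw- → uwwewwech.
Attach mood imperative wu- → wuuwwewwech.
Apply vowel harmony: wuuwwewwech → wiiwwewwech.
Apply vowel deletion: wiiwwewwech → wiwwewwech.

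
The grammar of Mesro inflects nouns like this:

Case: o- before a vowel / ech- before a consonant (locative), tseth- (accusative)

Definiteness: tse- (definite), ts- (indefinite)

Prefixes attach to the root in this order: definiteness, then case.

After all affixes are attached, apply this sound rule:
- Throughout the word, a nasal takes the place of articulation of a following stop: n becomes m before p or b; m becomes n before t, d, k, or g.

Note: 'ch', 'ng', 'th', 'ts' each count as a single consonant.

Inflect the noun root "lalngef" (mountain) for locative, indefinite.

echtslalngef

Attach definiteness indefinite ts- → tslalngef.
Attach case locative ech- (before consonant 'ts') → echtslalngef.
Nasal assimilation: no change.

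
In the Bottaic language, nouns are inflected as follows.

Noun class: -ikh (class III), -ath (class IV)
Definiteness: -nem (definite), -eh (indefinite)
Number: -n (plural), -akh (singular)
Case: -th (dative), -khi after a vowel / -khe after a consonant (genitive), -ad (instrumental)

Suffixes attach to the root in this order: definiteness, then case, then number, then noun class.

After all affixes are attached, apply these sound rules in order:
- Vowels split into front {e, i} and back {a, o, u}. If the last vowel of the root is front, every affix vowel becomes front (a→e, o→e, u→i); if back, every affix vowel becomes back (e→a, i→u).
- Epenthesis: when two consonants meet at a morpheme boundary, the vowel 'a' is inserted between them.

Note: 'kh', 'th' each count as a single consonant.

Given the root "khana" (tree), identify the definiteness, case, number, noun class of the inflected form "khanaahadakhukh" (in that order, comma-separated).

indefinite, instrumental, singular, class III

Segment: khana-eh-ad-akh-ikh.
definiteness: -eh → indefinite.
case: -ad → instrumental.
number: -akh → singular.
noun class: -ikh → class III.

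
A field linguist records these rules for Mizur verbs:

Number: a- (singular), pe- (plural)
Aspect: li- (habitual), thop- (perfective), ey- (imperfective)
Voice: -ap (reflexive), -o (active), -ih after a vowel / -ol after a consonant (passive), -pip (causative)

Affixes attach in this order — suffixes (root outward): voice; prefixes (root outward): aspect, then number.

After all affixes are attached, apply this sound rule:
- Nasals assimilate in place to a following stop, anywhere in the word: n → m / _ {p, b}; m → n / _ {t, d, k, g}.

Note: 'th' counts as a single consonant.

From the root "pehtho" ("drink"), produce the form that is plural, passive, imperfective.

Attach aspect imperfective ey- → eypehtho.
Attach voice passive -ih (after vowel 'o') → eypehthoih.
Attach number plural pe- → peeypehthoih.
Nasal assimilation: no change.

peeypehthoih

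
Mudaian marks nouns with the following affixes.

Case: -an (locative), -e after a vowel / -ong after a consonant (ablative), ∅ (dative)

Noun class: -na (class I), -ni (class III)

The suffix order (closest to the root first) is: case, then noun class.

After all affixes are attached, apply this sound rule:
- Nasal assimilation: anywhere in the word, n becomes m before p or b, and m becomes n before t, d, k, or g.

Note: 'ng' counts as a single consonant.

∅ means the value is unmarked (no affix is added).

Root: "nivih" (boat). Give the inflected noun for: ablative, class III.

nivihongni

Attach case ablative -ong (after consonant 'h') → nivihong.
Attach noun class class III -ni → nivihongni.
Nasal assimilation: no change.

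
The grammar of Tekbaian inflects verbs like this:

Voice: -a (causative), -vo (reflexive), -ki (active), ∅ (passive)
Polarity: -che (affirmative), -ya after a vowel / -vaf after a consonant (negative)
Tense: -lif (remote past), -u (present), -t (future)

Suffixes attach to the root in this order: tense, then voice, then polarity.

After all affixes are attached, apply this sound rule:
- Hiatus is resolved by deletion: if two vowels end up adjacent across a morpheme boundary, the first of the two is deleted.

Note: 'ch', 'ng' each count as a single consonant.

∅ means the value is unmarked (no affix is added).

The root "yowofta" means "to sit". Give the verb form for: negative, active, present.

yowoftukiya

Attach tense present -u → yowoftau.
Attach voice active -ki → yowoftauki.
Attach polarity negative -ya (after vowel 'i') → yowoftaukiya.
Apply vowel deletion: yowoftaukiya → yowoftukiya.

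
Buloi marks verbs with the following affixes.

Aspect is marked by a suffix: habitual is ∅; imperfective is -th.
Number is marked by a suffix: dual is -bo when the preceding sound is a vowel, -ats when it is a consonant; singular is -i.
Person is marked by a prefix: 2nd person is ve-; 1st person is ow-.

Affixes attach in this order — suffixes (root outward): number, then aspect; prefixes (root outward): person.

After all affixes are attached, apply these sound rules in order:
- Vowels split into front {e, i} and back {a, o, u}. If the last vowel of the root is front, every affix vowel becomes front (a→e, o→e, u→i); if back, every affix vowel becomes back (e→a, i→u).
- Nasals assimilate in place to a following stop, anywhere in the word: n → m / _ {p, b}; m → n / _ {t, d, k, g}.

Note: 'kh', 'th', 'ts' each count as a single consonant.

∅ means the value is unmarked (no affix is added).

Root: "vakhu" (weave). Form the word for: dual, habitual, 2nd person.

Attach number dual -bo (after vowel 'u') → vakhubo.
aspect = habitual: zero marking, form stays vakhubo.
Attach person 2nd person ve- → vevakhubo.
Apply vowel harmony: vevakhubo → vavakhubo.
Nasal assimilation: no change.

vavakhubo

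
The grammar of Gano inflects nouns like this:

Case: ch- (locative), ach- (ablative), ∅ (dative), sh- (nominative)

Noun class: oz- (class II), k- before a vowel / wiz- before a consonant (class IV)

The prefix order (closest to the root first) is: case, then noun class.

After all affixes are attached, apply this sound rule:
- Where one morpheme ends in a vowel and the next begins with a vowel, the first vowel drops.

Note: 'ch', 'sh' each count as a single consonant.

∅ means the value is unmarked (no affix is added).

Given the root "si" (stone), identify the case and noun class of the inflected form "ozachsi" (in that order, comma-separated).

Segment: oz-ach-si.
case: ach- → ablative.
noun class: oz- → class II.

ablative, class II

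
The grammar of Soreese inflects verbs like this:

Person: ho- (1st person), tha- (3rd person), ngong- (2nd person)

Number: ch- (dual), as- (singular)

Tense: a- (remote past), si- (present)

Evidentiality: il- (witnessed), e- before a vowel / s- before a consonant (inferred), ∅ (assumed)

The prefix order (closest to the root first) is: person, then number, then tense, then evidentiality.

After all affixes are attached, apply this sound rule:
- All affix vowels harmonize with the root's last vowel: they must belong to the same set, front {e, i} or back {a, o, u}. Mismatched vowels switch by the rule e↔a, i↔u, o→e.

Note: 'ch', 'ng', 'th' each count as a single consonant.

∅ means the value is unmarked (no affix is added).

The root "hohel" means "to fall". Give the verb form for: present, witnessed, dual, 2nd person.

ilsichngenghohel

Attach person 2nd person ngong- → ngonghohel.
Attach number dual ch- → chngonghohel.
Attach tense present si- → sichngonghohel.
Attach evidentiality witnessed il- → ilsichngonghohel.
Apply vowel harmony: ilsichngonghohel → ilsichngenghohel.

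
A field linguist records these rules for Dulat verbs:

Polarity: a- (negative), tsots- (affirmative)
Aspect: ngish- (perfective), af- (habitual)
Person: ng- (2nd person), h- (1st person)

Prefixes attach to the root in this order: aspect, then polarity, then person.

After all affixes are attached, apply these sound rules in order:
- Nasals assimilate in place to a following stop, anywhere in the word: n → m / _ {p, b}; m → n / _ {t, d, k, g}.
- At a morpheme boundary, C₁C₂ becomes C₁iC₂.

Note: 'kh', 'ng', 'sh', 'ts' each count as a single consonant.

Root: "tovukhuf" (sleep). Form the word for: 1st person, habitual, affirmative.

Attach aspect habitual af- → aftovukhuf.
Attach polarity affirmative tsots- → tsotsaftovukhuf.
Attach person 1st person h- → htsotsaftovukhuf.
Nasal assimilation: no change.
Apply epenthesis: htsotsaftovukhuf → hitsotsafitovukhuf.

hitsotsafitovukhuf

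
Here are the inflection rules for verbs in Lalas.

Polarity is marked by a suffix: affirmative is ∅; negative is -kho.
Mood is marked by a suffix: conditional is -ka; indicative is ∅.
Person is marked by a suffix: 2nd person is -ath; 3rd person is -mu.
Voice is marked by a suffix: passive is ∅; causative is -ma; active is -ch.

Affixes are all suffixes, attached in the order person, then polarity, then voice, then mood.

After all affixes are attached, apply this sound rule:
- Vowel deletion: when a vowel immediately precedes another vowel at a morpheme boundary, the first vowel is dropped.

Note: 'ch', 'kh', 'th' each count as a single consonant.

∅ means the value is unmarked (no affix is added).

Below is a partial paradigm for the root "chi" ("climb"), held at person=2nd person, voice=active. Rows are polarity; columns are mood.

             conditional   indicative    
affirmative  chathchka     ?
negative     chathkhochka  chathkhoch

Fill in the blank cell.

Attach person 2nd person -ath → chiath.
polarity = affirmative: zero marking, form stays chiath.
Attach voice active -ch → chiathch.
mood = indicative: zero marking, form stays chiathch.
Apply vowel deletion: chiathch → chathch.

chathch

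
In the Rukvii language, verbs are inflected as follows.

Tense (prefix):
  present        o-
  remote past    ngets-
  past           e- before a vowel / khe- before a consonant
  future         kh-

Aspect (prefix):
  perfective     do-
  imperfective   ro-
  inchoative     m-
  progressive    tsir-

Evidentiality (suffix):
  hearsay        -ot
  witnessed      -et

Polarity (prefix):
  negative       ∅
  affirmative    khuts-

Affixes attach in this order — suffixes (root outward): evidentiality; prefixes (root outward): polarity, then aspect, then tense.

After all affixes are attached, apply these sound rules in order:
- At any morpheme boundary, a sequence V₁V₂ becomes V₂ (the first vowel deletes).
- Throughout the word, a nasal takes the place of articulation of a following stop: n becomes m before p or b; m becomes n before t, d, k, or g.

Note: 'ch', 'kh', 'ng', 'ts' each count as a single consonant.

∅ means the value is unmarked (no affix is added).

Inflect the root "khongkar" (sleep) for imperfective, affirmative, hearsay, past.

kherokhutskhongkarot

Attach polarity affirmative khuts- → khutskhongkar.
Attach evidentiality hearsay -ot → khutskhongkarot.
Attach aspect imperfective ro- → rokhutskhongkarot.
Attach tense past khe- (before consonant 'r') → kherokhutskhongkarot.
Vowel deletion: no change.
Nasal assimilation: no change.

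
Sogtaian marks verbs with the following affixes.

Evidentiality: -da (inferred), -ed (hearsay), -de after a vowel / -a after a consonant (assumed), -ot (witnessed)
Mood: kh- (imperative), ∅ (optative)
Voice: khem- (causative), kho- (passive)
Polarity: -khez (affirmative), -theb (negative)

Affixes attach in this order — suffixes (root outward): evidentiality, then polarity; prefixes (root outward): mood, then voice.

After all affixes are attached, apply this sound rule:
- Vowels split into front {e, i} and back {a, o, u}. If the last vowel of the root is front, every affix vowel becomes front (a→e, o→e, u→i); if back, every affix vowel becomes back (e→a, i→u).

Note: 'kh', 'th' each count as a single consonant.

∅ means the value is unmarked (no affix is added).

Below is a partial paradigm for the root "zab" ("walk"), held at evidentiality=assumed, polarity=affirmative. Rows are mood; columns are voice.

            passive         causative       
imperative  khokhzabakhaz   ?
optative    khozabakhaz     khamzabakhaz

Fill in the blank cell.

khamkhzabakhaz

Attach evidentiality assumed -a (after consonant 'b') → zaba.
Attach mood imperative kh- → khzaba.
Attach polarity affirmative -khez → khzabakhez.
Attach voice causative khem- → khemkhzabakhez.
Apply vowel harmony: khemkhzabakhez → khamkhzabakhaz.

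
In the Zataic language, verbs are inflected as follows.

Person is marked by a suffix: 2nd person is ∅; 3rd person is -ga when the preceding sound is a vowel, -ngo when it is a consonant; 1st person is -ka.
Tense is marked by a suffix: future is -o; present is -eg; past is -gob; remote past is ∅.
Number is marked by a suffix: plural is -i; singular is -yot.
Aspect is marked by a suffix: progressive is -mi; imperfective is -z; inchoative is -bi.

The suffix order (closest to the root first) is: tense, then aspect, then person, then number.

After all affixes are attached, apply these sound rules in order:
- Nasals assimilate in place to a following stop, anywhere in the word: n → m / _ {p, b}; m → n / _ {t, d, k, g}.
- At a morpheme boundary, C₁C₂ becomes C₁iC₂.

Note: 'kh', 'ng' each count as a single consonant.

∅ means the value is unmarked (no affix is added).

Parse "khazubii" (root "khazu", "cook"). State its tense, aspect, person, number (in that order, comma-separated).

remote past, inchoative, 2nd person, plural

Segment: khazu-bi-i.
tense: ∅ → remote past.
aspect: -bi → inchoative.
person: ∅ → 2nd person.
number: -i → plural.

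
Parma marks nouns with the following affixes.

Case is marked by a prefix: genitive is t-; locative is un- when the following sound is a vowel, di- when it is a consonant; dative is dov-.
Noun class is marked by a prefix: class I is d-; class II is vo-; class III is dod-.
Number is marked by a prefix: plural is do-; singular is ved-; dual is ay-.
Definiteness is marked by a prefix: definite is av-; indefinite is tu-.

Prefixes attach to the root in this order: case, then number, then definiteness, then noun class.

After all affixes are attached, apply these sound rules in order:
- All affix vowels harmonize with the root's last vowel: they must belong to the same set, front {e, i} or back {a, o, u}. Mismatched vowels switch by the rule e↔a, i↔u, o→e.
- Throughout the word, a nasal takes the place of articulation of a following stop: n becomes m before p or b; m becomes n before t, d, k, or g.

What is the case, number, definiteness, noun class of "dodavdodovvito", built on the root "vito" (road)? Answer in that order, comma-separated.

Segment: dod-av-do-dov-vito.
case: dov- → dative.
number: do- → plural.
definiteness: av- → definite.
noun class: dod- → class III.

dative, plural, definite, class III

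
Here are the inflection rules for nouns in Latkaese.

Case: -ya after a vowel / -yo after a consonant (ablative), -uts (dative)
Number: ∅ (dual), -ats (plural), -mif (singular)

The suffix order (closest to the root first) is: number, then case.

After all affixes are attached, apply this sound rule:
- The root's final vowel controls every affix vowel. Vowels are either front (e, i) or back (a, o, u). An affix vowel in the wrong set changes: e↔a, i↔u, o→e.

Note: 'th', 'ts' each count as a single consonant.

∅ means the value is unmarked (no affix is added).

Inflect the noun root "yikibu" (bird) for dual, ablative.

yikibuya

number = dual: zero marking, form stays yikibu.
Attach case ablative -ya (after vowel 'u') → yikibuya.
Vowel harmony: no change.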